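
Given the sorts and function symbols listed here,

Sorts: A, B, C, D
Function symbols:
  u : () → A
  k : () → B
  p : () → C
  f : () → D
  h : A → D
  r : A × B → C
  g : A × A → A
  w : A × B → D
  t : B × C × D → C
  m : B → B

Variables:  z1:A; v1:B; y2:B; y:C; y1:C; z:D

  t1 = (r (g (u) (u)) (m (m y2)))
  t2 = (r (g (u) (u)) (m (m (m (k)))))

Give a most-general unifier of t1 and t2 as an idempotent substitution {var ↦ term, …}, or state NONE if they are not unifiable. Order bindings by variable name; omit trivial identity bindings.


{y2 ↦ (m (k))}


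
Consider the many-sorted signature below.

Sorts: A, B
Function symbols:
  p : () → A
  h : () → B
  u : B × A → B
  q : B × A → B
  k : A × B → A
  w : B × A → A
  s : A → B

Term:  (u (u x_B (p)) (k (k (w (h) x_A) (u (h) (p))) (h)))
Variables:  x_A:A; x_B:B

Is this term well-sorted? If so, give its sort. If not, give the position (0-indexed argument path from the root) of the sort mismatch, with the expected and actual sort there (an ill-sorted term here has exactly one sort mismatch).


well-sorted; sort = B

    x_B : B
    (p) : A
  (u x_B (p)) : B
        (h) : B
        x_A : A
      (w (h) x_A) : A
        (h) : B
        (p) : A
      (u (h) (p)) : B
    (k (w (h) x_A) (u (h) (p))) : A
    (h) : B
  (k (k (w (h) x_A) (u (h) (p))) (h)) : A
(u (u x_B (p)) (k (k (w (h) x_A) (u (h) (p))) (h))) : B


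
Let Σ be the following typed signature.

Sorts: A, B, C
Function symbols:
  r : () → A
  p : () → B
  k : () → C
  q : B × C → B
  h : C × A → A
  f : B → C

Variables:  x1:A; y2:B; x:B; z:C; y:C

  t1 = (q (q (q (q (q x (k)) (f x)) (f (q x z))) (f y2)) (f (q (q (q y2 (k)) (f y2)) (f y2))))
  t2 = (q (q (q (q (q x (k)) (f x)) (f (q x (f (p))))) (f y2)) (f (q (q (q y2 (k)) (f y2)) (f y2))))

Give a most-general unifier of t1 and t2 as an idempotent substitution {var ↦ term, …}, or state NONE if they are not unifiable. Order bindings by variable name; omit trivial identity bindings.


{z ↦ (f (p))}


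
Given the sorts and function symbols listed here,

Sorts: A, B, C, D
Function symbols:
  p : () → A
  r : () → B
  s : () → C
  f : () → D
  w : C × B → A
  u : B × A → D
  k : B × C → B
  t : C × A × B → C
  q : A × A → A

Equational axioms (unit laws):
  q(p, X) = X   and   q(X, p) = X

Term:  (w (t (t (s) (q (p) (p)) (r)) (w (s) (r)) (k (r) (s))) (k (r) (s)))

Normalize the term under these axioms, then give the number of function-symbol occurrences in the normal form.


1. (w (t (t (s) (q (p) (p)) (r)) (w (s) (r)) (k (r) (s))) (k (r) (s)))  →  (w (t (t (s) (p) (r)) (w (s) (r)) (k (r) (s))) (k (r) (s)))
normal form: (w (t (t (s) (p) (r)) (w (s) (r)) (k (r) (s))) (k (r) (s)))

size = 15


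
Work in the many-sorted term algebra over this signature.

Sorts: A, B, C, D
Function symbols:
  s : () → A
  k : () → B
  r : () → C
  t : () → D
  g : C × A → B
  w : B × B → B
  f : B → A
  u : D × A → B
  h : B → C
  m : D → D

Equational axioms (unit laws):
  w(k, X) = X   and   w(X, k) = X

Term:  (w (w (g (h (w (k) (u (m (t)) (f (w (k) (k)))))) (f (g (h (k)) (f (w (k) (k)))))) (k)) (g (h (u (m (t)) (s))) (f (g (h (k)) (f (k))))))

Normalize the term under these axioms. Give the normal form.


normal form = (w (g (h (u (m (t)) (f (k)))) (f (g (h (k)) (f (k))))) (g (h (u (m (t)) (s))) (f (g (h (k)) (f (k))))))

1. (w (w (g (h (w (k) (u (m (t)) (f (w (k) (k)))))) (f (g (h (k)) (f (w (k) (k)))))) (k)) (g (h (u (m (t)) (s))) (f (g (h (k)) (f (k))))))  →  (w (g (h (w (k) (u (m (t)) (f (w (k) (k)))))) (f (g (h (k)) (f (w (k) (k)))))) (g (h (u (m (t)) (s))) (f (g (h (k)) (f (k))))))
2. (w (g (h (w (k) (u (m (t)) (f (w (k) (k)))))) (f (g (h (k)) (f (w (k) (k)))))) (g (h (u (m (t)) (s))) (f (g (h (k)) (f (k))))))  →  (w (g (h (u (m (t)) (f (w (k) (k))))) (f (g (h (k)) (f (w (k) (k)))))) (g (h (u (m (t)) (s))) (f (g (h (k)) (f (k))))))
3. (w (g (h (u (m (t)) (f (w (k) (k))))) (f (g (h (k)) (f (w (k) (k)))))) (g (h (u (m (t)) (s))) (f (g (h (k)) (f (k))))))  →  (w (g (h (u (m (t)) (f (k)))) (f (g (h (k)) (f (w (k) (k)))))) (g (h (u (m (t)) (s))) (f (g (h (k)) (f (k))))))
4. (w (g (h (u (m (t)) (f (k)))) (f (g (h (k)) (f (w (k) (k)))))) (g (h (u (m (t)) (s))) (f (g (h (k)) (f (k))))))  →  (w (g (h (u (m (t)) (f (k)))) (f (g (h (k)) (f (k))))) (g (h (u (m (t)) (s))) (f (g (h (k)) (f (k))))))


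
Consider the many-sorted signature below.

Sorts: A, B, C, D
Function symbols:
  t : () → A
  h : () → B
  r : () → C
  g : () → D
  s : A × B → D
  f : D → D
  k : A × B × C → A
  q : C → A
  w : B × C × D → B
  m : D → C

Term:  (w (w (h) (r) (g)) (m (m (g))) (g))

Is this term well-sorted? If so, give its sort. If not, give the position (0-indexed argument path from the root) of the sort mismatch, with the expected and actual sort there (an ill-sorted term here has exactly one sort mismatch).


ill-sorted at position [1, 0]: expected D, got C

    (h) : B
    (r) : C
    (g) : D
  (w (h) (r) (g)) : B
      (g) : D
    (m (g)) : C
  (m (m (g))) : ✗ arg 0 at [1, 0] has sort C, expected D
  (g) : D


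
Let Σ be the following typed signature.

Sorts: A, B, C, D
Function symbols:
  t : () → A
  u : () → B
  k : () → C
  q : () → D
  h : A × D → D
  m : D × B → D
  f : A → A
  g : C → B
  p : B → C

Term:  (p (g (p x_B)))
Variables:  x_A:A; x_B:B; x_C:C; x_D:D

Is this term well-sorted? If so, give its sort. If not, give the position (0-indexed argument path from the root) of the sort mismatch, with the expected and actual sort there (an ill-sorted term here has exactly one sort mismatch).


well-sorted; sort = C

      x_B : B
    (p x_B) : C
  (g (p x_B)) : B
(p (g (p x_B))) : C


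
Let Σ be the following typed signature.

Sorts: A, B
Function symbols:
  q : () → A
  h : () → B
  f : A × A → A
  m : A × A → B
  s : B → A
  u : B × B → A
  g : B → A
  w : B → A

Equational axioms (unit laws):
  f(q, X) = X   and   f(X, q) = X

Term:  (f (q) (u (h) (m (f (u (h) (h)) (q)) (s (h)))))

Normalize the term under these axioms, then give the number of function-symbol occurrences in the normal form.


size = 8

1. (f (q) (u (h) (m (f (u (h) (h)) (q)) (s (h)))))  →  (u (h) (m (f (u (h) (h)) (q)) (s (h))))
2. (u (h) (m (f (u (h) (h)) (q)) (s (h))))  →  (u (h) (m (u (h) (h)) (s (h))))
normal form: (u (h) (m (u (h) (h)) (s (h))))


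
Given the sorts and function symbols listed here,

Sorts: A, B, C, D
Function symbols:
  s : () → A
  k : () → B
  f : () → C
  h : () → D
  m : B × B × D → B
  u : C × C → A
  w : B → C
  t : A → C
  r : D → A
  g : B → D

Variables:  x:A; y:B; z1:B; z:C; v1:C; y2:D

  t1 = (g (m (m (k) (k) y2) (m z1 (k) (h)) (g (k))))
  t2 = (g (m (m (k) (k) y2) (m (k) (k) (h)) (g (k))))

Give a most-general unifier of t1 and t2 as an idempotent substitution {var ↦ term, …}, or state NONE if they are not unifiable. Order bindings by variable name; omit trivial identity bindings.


{z1 ↦ (k)}


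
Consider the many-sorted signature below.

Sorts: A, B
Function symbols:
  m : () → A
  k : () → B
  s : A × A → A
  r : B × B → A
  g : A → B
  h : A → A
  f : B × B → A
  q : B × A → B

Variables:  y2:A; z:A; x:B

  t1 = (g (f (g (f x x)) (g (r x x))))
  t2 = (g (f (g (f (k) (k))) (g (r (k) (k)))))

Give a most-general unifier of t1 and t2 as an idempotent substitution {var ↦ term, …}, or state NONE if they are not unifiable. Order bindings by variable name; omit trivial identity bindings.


{x ↦ (k)}


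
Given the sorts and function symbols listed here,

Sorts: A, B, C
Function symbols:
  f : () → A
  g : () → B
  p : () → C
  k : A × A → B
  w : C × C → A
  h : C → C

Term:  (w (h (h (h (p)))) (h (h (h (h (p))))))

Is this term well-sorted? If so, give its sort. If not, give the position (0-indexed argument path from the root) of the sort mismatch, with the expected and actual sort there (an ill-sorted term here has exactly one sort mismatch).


        (p) : C
      (h (p)) : C
    (h (h (p))) : C
  (h (h (h (p)))) : C
          (p) : C
        (h (p)) : C
      (h (h (p))) : C
    (h (h (h (p)))) : C
  (h (h (h (h (p))))) : C
(w (h (h (h (p)))) (h (h (h (h (p)))))) : A

well-sorted; sort = A


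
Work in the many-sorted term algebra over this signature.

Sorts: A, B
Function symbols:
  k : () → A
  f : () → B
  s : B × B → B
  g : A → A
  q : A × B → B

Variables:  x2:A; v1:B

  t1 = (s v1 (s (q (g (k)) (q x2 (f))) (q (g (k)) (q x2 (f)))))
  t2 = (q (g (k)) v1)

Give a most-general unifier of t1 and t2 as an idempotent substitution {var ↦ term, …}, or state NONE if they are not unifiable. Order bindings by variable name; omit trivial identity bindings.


head clash or occurs-check failure — not unifiable

NONE (not unifiable)


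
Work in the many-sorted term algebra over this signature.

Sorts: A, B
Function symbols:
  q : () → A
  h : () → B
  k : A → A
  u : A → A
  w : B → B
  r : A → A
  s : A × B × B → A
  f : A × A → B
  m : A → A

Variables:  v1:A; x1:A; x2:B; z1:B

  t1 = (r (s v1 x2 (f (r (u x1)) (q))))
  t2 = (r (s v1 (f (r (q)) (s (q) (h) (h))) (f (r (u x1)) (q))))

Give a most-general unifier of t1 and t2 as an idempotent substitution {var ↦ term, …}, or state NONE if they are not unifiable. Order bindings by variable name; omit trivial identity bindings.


{x2 ↦ (f (r (q)) (s (q) (h) (h)))}


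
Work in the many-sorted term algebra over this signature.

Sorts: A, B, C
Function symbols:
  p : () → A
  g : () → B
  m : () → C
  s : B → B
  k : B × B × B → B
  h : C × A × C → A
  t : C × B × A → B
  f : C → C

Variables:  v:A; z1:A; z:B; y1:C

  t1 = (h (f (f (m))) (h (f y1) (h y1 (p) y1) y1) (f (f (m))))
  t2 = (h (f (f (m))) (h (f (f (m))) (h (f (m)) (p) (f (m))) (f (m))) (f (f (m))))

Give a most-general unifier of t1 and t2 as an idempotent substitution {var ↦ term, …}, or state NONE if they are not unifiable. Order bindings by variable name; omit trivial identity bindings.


{y1 ↦ (f (m))}


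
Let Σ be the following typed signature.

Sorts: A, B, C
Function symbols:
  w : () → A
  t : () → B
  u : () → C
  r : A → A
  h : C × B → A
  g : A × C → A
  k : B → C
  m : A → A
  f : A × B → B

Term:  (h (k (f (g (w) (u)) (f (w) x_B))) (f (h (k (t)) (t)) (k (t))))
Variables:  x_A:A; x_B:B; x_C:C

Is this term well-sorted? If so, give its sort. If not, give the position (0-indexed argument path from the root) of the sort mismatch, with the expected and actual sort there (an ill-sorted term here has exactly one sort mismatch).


ill-sorted at position [1, 1]: expected B, got C

        (w) : A
        (u) : C
      (g (w) (u)) : A
        (w) : A
        x_B : B
      (f (w) x_B) : B
    (f (g (w) (u)) (f (w) x_B)) : B
  (k (f (g (w) (u)) (f (w) x_B))) : C
        (t) : B
      (k (t)) : C
      (t) : B
    (h (k (t)) (t)) : A
      (t) : B
    (k (t)) : C
  (f (h (k (t)) (t)) (k (t))) : ✗ arg 1 at [1, 1] has sort C, expected B


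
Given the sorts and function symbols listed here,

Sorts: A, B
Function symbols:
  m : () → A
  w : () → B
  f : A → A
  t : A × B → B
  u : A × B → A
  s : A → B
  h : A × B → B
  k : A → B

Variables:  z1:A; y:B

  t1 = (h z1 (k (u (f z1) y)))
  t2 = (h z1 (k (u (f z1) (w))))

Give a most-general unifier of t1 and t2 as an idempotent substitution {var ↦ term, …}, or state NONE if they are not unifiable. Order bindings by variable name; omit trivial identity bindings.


{y ↦ (w)}


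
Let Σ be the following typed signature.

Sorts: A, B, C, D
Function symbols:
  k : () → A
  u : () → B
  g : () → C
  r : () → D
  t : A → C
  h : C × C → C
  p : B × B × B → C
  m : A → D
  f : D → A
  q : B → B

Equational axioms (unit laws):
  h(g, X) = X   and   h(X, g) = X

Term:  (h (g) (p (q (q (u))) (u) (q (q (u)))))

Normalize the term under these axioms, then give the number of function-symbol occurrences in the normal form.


size = 8

1. (h (g) (p (q (q (u))) (u) (q (q (u)))))  →  (p (q (q (u))) (u) (q (q (u))))
normal form: (p (q (q (u))) (u) (q (q (u))))


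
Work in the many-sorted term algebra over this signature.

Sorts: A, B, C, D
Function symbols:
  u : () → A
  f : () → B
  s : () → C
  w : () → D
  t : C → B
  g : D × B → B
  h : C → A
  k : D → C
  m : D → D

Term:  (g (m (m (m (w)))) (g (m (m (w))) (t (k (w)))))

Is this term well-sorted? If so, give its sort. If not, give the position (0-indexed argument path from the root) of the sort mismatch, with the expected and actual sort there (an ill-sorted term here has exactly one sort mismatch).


well-sorted; sort = B

        (w) : D
      (m (w)) : D
    (m (m (w))) : D
  (m (m (m (w)))) : D
        (w) : D
      (m (w)) : D
    (m (m (w))) : D
        (w) : D
      (k (w)) : C
    (t (k (w))) : B
  (g (m (m (w))) (t (k (w)))) : B
(g (m (m (m (w)))) (g (m (m (w))) (t (k (w))))) : B


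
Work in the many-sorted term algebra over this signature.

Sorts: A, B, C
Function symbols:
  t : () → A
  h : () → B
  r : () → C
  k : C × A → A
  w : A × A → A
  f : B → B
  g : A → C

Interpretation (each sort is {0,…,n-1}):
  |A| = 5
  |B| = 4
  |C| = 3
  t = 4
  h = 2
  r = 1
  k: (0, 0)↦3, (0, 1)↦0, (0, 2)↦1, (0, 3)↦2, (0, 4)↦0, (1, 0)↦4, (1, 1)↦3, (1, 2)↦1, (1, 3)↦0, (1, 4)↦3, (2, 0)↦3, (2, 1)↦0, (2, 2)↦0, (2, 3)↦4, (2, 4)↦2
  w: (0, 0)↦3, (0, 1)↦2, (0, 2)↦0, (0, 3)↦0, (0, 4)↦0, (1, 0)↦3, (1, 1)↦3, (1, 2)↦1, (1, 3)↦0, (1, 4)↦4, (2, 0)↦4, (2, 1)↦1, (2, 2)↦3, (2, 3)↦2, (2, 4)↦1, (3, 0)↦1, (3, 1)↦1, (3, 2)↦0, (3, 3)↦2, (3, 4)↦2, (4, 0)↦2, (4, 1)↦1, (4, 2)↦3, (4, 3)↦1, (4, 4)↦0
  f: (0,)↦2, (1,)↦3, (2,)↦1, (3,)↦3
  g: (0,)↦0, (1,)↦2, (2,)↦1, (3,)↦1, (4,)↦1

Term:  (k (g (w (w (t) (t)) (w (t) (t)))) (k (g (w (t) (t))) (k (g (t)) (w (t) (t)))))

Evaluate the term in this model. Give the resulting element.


value = 4

  t = 4
  t = 4
  (w (t) (t)) = w(4, 4) = 0
  t = 4
  t = 4
  (w (t) (t)) = w(4, 4) = 0
  (w (w (t) (t)) (w (t) (t))) = w(0, 0) = 3
  (g (w (w (t) (t)) (w (t) (t)))) = g(3,) = 1
  t = 4
  t = 4
  (w (t) (t)) = w(4, 4) = 0
  (g (w (t) (t))) = g(0,) = 0
  t = 4
  (g (t)) = g(4,) = 1
  t = 4
  t = 4
  (w (t) (t)) = w(4, 4) = 0
  (k (g (t)) (w (t) (t))) = k(1, 0) = 4
  (k (g (w (t) (t))) (k (g (t)) (w (t) (t)))) = k(0, 4) = 0
  (k (g (w (w (t) (t)) (w (t) (t)))) (k (g (w (t) (t))) (k (g (t)) (w (t) (t))))) = k(1, 0) = 4


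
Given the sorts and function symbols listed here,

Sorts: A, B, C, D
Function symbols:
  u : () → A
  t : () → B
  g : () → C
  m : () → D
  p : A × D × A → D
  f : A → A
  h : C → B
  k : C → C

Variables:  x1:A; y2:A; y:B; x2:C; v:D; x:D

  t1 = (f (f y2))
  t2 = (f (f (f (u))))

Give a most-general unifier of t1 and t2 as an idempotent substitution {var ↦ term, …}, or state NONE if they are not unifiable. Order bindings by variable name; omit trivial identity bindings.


{y2 ↦ (f (u))}


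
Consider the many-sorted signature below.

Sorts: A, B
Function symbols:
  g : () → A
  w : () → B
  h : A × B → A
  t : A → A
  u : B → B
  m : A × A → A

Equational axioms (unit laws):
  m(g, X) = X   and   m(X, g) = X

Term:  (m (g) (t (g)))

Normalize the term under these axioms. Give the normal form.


1. (m (g) (t (g)))  →  (t (g))

normal form = (t (g))


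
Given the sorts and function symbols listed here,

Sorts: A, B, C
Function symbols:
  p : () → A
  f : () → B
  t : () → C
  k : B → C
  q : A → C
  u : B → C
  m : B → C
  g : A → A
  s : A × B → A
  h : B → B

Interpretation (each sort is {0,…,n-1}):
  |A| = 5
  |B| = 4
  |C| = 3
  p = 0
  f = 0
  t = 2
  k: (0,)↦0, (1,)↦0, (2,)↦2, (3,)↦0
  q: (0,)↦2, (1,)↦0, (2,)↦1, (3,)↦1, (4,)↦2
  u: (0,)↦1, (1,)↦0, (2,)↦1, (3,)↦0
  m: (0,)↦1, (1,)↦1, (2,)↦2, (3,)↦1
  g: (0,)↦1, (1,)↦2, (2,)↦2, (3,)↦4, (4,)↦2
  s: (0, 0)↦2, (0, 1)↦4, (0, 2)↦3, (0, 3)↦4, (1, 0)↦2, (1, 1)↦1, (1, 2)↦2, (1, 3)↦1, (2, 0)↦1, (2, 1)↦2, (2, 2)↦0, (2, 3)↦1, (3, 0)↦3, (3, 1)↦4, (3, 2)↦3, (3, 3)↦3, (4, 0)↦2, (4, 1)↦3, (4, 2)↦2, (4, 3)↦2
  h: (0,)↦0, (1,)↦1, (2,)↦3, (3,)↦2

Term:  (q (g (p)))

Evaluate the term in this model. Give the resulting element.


  p = 0
  (g (p)) = g(0,) = 1
  (q (g (p))) = q(1,) = 0

value = 0


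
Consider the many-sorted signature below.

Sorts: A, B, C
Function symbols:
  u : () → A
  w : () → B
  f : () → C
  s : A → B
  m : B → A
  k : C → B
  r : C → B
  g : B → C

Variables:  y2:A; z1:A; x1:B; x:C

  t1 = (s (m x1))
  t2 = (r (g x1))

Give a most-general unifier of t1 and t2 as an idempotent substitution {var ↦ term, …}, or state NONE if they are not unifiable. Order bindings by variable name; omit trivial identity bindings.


head clash or occurs-check failure — not unifiable

NONE (not unifiable)


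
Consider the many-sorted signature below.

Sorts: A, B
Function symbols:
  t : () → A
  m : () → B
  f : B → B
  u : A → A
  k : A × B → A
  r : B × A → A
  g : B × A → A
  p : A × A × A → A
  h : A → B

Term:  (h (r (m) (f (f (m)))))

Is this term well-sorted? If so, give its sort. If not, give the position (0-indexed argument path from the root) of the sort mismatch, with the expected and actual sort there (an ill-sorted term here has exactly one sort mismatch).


ill-sorted at position [0, 1]: expected A, got B

    (m) : B
        (m) : B
      (f (m)) : B
    (f (f (m))) : B
  (r (m) (f (f (m)))) : ✗ arg 1 at [0, 1] has sort B, expected A


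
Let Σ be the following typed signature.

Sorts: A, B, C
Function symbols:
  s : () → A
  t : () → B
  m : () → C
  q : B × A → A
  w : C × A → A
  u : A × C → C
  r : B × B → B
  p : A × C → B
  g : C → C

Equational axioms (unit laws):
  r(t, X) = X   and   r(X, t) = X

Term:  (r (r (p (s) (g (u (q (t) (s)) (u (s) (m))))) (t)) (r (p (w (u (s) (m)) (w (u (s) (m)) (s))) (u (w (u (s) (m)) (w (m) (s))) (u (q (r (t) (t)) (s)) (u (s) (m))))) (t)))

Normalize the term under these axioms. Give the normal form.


1. (r (r (p (s) (g (u (q (t) (s)) (u (s) (m))))) (t)) (r (p (w (u (s) (m)) (w (u (s) (m)) (s))) (u (w (u (s) (m)) (w (m) (s))) (u (q (r (t) (t)) (s)) (u (s) (m))))) (t)))  →  (r (p (s) (g (u (q (t) (s)) (u (s) (m))))) (r (p (w (u (s) (m)) (w (u (s) (m)) (s))) (u (w (u (s) (m)) (w (m) (s))) (u (q (r (t) (t)) (s)) (u (s) (m))))) (t)))
2. (r (p (s) (g (u (q (t) (s)) (u (s) (m))))) (r (p (w (u (s) (m)) (w (u (s) (m)) (s))) (u (w (u (s) (m)) (w (m) (s))) (u (q (r (t) (t)) (s)) (u (s) (m))))) (t)))  →  (r (p (s) (g (u (q (t) (s)) (u (s) (m))))) (p (w (u (s) (m)) (w (u (s) (m)) (s))) (u (w (u (s) (m)) (w (m) (s))) (u (q (r (t) (t)) (s)) (u (s) (m))))))
3. (r (p (s) (g (u (q (t) (s)) (u (s) (m))))) (p (w (u (s) (m)) (w (u (s) (m)) (s))) (u (w (u (s) (m)) (w (m) (s))) (u (q (r (t) (t)) (s)) (u (s) (m))))))  →  (r (p (s) (g (u (q (t) (s)) (u (s) (m))))) (p (w (u (s) (m)) (w (u (s) (m)) (s))) (u (w (u (s) (m)) (w (m) (s))) (u (q (t) (s)) (u (s) (m))))))

normal form = (r (p (s) (g (u (q (t) (s)) (u (s) (m))))) (p (w (u (s) (m)) (w (u (s) (m)) (s))) (u (w (u (s) (m)) (w (m) (s))) (u (q (t) (s)) (u (s) (m))))))


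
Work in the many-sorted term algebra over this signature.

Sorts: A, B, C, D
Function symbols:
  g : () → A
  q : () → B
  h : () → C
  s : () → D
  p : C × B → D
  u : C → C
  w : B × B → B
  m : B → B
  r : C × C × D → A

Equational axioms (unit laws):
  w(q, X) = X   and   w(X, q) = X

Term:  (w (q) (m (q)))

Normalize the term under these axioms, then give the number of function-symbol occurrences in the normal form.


1. (w (q) (m (q)))  →  (m (q))
normal form: (m (q))

size = 2


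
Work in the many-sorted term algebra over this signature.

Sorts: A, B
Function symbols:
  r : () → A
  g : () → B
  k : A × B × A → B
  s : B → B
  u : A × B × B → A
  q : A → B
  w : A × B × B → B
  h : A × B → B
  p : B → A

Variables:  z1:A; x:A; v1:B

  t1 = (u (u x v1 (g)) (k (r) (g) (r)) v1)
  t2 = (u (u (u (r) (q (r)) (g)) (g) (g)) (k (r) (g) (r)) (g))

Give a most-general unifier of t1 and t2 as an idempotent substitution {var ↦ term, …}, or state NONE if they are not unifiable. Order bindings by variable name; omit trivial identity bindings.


{v1 ↦ (g), x ↦ (u (r) (q (r)) (g))}


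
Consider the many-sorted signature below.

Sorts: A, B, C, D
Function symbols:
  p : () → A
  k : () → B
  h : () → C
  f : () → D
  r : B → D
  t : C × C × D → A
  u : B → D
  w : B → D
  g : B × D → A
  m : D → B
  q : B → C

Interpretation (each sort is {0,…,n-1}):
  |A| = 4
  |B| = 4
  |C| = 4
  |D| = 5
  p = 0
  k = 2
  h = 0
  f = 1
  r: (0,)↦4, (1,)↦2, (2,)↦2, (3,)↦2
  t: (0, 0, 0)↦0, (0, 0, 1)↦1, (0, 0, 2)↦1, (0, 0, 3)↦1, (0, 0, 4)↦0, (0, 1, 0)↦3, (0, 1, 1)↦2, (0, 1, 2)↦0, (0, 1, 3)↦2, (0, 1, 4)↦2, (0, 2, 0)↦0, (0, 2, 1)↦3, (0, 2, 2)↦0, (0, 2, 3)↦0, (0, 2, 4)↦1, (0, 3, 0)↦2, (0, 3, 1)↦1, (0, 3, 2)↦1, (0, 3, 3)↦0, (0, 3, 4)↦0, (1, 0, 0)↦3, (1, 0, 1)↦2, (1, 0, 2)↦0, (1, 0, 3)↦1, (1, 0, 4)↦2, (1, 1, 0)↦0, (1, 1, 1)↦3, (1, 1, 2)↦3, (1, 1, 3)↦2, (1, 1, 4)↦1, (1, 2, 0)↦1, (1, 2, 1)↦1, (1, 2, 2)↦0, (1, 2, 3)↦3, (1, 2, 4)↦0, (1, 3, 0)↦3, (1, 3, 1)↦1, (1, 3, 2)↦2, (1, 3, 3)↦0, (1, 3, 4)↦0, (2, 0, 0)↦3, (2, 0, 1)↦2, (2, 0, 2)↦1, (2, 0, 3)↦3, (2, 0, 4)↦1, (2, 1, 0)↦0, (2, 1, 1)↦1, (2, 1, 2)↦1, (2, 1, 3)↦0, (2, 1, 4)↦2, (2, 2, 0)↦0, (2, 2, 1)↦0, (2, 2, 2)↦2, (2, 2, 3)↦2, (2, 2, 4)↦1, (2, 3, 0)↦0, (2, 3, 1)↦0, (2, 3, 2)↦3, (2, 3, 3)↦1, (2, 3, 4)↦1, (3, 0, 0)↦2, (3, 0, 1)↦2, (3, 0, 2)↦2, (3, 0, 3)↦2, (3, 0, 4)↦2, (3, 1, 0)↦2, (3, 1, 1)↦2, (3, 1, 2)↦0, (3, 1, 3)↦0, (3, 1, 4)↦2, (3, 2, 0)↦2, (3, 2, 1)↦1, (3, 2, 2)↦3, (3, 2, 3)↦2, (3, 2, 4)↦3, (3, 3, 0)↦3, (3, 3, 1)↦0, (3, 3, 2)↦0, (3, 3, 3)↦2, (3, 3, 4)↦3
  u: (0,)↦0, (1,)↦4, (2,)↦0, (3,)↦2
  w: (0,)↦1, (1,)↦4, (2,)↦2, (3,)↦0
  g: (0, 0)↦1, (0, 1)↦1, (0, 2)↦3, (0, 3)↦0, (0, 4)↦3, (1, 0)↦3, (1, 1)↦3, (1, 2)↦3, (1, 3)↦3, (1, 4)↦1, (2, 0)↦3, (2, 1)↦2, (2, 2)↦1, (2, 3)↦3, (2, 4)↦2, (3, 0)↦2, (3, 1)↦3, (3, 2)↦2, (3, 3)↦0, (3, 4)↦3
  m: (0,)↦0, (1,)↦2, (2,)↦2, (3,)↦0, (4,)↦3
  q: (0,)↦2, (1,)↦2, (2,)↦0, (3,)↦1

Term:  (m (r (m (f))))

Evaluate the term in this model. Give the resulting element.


value = 2

  f = 1
  (m (f)) = m(1,) = 2
  (r (m (f))) = r(2,) = 2
  (m (r (m (f)))) = m(2,) = 2


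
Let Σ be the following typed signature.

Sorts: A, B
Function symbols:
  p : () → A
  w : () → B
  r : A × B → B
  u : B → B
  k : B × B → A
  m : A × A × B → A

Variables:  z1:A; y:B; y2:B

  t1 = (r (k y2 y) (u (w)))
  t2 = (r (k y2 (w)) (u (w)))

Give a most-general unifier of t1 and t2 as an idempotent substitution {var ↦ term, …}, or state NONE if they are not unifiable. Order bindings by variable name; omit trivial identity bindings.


{y ↦ (w)}


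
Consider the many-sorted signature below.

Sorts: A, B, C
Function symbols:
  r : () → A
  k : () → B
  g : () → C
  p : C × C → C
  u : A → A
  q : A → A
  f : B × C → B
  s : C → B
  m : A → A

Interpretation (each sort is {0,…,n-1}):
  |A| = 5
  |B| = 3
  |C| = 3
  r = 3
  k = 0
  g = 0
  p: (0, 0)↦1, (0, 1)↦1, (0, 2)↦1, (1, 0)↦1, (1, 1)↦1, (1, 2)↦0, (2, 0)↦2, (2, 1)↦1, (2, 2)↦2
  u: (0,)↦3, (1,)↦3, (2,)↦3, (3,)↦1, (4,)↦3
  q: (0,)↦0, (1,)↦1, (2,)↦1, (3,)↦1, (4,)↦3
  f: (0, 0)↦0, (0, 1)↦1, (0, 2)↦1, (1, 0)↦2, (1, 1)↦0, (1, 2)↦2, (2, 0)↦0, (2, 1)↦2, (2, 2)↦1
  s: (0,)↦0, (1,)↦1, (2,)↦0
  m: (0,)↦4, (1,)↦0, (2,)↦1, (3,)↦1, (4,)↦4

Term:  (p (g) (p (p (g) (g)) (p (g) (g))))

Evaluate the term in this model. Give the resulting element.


value = 1

  g = 0
  g = 0
  g = 0
  (p (g) (g)) = p(0, 0) = 1
  g = 0
  g = 0
  (p (g) (g)) = p(0, 0) = 1
  (p (p (g) (g)) (p (g) (g))) = p(1, 1) = 1
  (p (g) (p (p (g) (g)) (p (g) (g)))) = p(0, 1) = 1


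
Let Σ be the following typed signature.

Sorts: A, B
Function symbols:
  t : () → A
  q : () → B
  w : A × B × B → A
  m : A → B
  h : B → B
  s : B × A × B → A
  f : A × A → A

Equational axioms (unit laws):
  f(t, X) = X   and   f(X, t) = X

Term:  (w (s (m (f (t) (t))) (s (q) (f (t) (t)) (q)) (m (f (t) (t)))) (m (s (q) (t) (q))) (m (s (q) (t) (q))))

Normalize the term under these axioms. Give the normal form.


1. (w (s (m (f (t) (t))) (s (q) (f (t) (t)) (q)) (m (f (t) (t)))) (m (s (q) (t) (q))) (m (s (q) (t) (q))))  →  (w (s (m (t)) (s (q) (f (t) (t)) (q)) (m (f (t) (t)))) (m (s (q) (t) (q))) (m (s (q) (t) (q))))
2. (w (s (m (t)) (s (q) (f (t) (t)) (q)) (m (f (t) (t)))) (m (s (q) (t) (q))) (m (s (q) (t) (q))))  →  (w (s (m (t)) (s (q) (t) (q)) (m (f (t) (t)))) (m (s (q) (t) (q))) (m (s (q) (t) (q))))
3. (w (s (m (t)) (s (q) (t) (q)) (m (f (t) (t)))) (m (s (q) (t) (q))) (m (s (q) (t) (q))))  →  (w (s (m (t)) (s (q) (t) (q)) (m (t))) (m (s (q) (t) (q))) (m (s (q) (t) (q))))

normal form = (w (s (m (t)) (s (q) (t) (q)) (m (t))) (m (s (q) (t) (q))) (m (s (q) (t) (q))))


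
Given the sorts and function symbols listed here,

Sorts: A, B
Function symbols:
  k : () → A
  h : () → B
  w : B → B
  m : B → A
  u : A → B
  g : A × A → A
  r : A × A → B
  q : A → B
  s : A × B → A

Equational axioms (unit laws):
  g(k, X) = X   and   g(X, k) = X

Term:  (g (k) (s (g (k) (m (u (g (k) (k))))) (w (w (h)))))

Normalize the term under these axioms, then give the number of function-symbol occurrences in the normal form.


1. (g (k) (s (g (k) (m (u (g (k) (k))))) (w (w (h)))))  →  (s (g (k) (m (u (g (k) (k))))) (w (w (h))))
2. (s (g (k) (m (u (g (k) (k))))) (w (w (h))))  →  (s (m (u (g (k) (k)))) (w (w (h))))
3. (s (m (u (g (k) (k)))) (w (w (h))))  →  (s (m (u (k))) (w (w (h))))
normal form: (s (m (u (k))) (w (w (h))))

size = 7


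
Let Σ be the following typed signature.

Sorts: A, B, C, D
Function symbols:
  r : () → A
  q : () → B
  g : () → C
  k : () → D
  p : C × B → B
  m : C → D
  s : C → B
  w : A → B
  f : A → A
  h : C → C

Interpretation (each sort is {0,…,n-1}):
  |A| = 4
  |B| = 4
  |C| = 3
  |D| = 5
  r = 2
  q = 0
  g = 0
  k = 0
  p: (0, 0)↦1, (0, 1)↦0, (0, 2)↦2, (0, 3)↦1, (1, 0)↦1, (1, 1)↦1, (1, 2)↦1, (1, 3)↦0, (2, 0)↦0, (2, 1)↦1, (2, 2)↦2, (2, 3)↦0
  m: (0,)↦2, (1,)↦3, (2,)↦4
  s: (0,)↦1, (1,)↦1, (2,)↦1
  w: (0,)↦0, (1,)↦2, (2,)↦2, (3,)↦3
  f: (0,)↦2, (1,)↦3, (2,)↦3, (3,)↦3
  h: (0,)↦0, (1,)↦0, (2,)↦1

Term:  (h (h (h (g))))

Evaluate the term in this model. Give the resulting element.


  g = 0
  (h (g)) = h(0,) = 0
  (h (h (g))) = h(0,) = 0
  (h (h (h (g)))) = h(0,) = 0

value = 0


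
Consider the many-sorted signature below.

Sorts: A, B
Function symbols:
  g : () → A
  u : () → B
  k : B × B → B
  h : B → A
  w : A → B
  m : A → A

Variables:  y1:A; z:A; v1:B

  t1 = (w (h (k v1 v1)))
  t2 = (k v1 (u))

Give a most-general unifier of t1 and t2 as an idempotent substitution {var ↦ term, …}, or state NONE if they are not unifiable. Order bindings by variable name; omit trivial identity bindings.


head clash or occurs-check failure — not unifiable

NONE (not unifiable)


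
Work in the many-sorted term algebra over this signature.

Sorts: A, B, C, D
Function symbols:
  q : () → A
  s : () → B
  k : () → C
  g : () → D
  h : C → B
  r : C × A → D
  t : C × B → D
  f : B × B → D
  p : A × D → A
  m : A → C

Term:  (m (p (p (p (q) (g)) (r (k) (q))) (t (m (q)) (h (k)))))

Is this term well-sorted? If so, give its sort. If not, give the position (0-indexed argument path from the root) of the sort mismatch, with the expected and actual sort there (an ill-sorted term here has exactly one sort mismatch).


well-sorted; sort = C

        (q) : A
        (g) : D
      (p (q) (g)) : A
        (k) : C
        (q) : A
      (r (k) (q)) : D
    (p (p (q) (g)) (r (k) (q))) : A
        (q) : A
      (m (q)) : C
        (k) : C
      (h (k)) : B
    (t (m (q)) (h (k))) : D
  (p (p (p (q) (g)) (r (k) (q))) (t (m (q)) (h (k)))) : A
(m (p (p (p (q) (g)) (r (k) (q))) (t (m (q)) (h (k))))) : C


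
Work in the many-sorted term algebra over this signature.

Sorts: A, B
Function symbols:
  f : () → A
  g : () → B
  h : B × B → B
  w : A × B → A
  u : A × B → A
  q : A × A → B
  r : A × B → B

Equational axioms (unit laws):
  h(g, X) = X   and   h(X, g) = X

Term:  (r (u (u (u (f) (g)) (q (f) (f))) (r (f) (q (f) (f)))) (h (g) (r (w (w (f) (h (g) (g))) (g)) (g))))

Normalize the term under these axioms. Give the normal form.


normal form = (r (u (u (u (f) (g)) (q (f) (f))) (r (f) (q (f) (f)))) (r (w (w (f) (g)) (g)) (g)))

1. (r (u (u (u (f) (g)) (q (f) (f))) (r (f) (q (f) (f)))) (h (g) (r (w (w (f) (h (g) (g))) (g)) (g))))  →  (r (u (u (u (f) (g)) (q (f) (f))) (r (f) (q (f) (f)))) (r (w (w (f) (h (g) (g))) (g)) (g)))
2. (r (u (u (u (f) (g)) (q (f) (f))) (r (f) (q (f) (f)))) (r (w (w (f) (h (g) (g))) (g)) (g)))  →  (r (u (u (u (f) (g)) (q (f) (f))) (r (f) (q (f) (f)))) (r (w (w (f) (g)) (g)) (g)))


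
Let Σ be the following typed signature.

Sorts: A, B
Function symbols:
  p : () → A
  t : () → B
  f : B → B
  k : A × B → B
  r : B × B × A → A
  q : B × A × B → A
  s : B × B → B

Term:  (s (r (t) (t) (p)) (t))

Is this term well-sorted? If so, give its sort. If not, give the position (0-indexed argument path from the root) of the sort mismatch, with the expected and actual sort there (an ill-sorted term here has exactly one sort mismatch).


    (t) : B
    (t) : B
    (p) : A
  (r (t) (t) (p)) : A
  (t) : B
(s (r (t) (t) (p)) (t)) : ✗ arg 0 at [0] has sort A, expected B

ill-sorted at position [0]: expected B, got A


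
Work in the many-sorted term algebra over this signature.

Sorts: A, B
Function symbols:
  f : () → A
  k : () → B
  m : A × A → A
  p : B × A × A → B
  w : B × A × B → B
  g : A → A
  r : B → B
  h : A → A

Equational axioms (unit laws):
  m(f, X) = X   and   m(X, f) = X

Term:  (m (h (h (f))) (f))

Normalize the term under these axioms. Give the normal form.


1. (m (h (h (f))) (f))  →  (h (h (f)))

normal form = (h (h (f)))


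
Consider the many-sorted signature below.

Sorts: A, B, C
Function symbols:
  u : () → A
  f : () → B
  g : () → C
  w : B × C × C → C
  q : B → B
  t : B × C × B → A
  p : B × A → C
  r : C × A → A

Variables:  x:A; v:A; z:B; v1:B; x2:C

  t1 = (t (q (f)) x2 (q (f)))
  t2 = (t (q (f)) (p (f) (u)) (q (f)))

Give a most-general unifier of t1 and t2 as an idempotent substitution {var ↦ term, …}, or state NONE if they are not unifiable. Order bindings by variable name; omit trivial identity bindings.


{x2 ↦ (p (f) (u))}


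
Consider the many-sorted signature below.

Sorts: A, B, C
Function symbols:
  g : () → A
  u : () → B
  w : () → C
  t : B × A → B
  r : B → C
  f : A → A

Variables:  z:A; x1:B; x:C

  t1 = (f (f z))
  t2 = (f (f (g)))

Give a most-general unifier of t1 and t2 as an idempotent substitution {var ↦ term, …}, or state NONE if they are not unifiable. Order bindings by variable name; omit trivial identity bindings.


{z ↦ (g)}


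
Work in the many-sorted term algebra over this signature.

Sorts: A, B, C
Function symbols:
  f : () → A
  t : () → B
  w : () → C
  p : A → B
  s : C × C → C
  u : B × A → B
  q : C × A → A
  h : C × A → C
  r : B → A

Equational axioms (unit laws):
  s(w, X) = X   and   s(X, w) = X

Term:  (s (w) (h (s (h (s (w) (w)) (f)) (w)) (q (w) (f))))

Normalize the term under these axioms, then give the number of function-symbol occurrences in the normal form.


1. (s (w) (h (s (h (s (w) (w)) (f)) (w)) (q (w) (f))))  →  (h (s (h (s (w) (w)) (f)) (w)) (q (w) (f)))
2. (h (s (h (s (w) (w)) (f)) (w)) (q (w) (f)))  →  (h (h (s (w) (w)) (f)) (q (w) (f)))
3. (h (h (s (w) (w)) (f)) (q (w) (f)))  →  (h (h (w) (f)) (q (w) (f)))
normal form: (h (h (w) (f)) (q (w) (f)))

size = 7


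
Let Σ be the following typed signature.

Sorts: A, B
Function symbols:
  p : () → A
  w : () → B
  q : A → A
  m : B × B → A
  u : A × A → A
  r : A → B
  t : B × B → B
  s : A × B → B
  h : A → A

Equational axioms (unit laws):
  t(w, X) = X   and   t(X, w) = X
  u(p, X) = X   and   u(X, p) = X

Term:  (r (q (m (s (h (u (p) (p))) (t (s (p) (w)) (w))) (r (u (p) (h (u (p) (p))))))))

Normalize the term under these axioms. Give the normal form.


1. (r (q (m (s (h (u (p) (p))) (t (s (p) (w)) (w))) (r (u (p) (h (u (p) (p))))))))  →  (r (q (m (s (h (p)) (t (s (p) (w)) (w))) (r (u (p) (h (u (p) (p))))))))
2. (r (q (m (s (h (p)) (t (s (p) (w)) (w))) (r (u (p) (h (u (p) (p))))))))  →  (r (q (m (s (h (p)) (s (p) (w))) (r (u (p) (h (u (p) (p))))))))
3. (r (q (m (s (h (p)) (s (p) (w))) (r (u (p) (h (u (p) (p))))))))  →  (r (q (m (s (h (p)) (s (p) (w))) (r (h (u (p) (p)))))))
4. (r (q (m (s (h (p)) (s (p) (w))) (r (h (u (p) (p)))))))  →  (r (q (m (s (h (p)) (s (p) (w))) (r (h (p))))))

normal form = (r (q (m (s (h (p)) (s (p) (w))) (r (h (p))))))


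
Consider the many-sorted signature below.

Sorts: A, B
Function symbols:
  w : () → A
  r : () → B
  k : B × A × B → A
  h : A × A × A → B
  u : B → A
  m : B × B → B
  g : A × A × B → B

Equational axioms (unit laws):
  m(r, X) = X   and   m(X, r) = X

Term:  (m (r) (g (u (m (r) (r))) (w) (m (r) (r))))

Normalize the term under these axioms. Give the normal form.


normal form = (g (u (r)) (w) (r))

1. (m (r) (g (u (m (r) (r))) (w) (m (r) (r))))  →  (g (u (m (r) (r))) (w) (m (r) (r)))
2. (g (u (m (r) (r))) (w) (m (r) (r)))  →  (g (u (r)) (w) (m (r) (r)))
3. (g (u (r)) (w) (m (r) (r)))  →  (g (u (r)) (w) (r))


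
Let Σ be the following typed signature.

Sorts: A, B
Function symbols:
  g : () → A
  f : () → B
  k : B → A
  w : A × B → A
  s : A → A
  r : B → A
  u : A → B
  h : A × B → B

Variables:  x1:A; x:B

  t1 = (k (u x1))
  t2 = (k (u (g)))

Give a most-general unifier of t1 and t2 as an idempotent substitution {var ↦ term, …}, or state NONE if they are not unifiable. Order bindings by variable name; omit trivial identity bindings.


{x1 ↦ (g)}


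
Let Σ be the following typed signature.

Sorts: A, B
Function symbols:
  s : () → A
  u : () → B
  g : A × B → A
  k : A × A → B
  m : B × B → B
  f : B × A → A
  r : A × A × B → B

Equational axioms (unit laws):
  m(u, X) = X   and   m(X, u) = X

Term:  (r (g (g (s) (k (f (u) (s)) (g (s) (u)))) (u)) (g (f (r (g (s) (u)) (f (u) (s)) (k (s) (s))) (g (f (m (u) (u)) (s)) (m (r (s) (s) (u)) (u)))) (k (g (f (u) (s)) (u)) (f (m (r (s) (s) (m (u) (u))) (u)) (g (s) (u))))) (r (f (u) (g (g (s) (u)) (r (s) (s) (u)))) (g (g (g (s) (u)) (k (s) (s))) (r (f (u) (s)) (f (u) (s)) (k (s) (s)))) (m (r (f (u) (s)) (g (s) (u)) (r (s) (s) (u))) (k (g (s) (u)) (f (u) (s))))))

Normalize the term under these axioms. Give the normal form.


normal form = (r (g (g (s) (k (f (u) (s)) (g (s) (u)))) (u)) (g (f (r (g (s) (u)) (f (u) (s)) (k (s) (s))) (g (f (u) (s)) (r (s) (s) (u)))) (k (g (f (u) (s)) (u)) (f (r (s) (s) (u)) (g (s) (u))))) (r (f (u) (g (g (s) (u)) (r (s) (s) (u)))) (g (g (g (s) (u)) (k (s) (s))) (r (f (u) (s)) (f (u) (s)) (k (s) (s)))) (m (r (f (u) (s)) (g (s) (u)) (r (s) (s) (u))) (k (g (s) (u)) (f (u) (s))))))

1. (r (g (g (s) (k (f (u) (s)) (g (s) (u)))) (u)) (g (f (r (g (s) (u)) (f (u) (s)) (k (s) (s))) (g (f (m (u) (u)) (s)) (m (r (s) (s) (u)) (u)))) (k (g (f (u) (s)) (u)) (f (m (r (s) (s) (m (u) (u))) (u)) (g (s) (u))))) (r (f (u) (g (g (s) (u)) (r (s) (s) (u)))) (g (g (g (s) (u)) (k (s) (s))) (r (f (u) (s)) (f (u) (s)) (k (s) (s)))) (m (r (f (u) (s)) (g (s) (u)) (r (s) (s) (u))) (k (g (s) (u)) (f (u) (s))))))  →  (r (g (g (s) (k (f (u) (s)) (g (s) (u)))) (u)) (g (f (r (g (s) (u)) (f (u) (s)) (k (s) (s))) (g (f (u) (s)) (m (r (s) (s) (u)) (u)))) (k (g (f (u) (s)) (u)) (f (m (r (s) (s) (m (u) (u))) (u)) (g (s) (u))))) (r (f (u) (g (g (s) (u)) (r (s) (s) (u)))) (g (g (g (s) (u)) (k (s) (s))) (r (f (u) (s)) (f (u) (s)) (k (s) (s)))) (m (r (f (u) (s)) (g (s) (u)) (r (s) (s) (u))) (k (g (s) (u)) (f (u) (s))))))
2. (r (g (g (s) (k (f (u) (s)) (g (s) (u)))) (u)) (g (f (r (g (s) (u)) (f (u) (s)) (k (s) (s))) (g (f (u) (s)) (m (r (s) (s) (u)) (u)))) (k (g (f (u) (s)) (u)) (f (m (r (s) (s) (m (u) (u))) (u)) (g (s) (u))))) (r (f (u) (g (g (s) (u)) (r (s) (s) (u)))) (g (g (g (s) (u)) (k (s) (s))) (r (f (u) (s)) (f (u) (s)) (k (s) (s)))) (m (r (f (u) (s)) (g (s) (u)) (r (s) (s) (u))) (k (g (s) (u)) (f (u) (s))))))  →  (r (g (g (s) (k (f (u) (s)) (g (s) (u)))) (u)) (g (f (r (g (s) (u)) (f (u) (s)) (k (s) (s))) (g (f (u) (s)) (r (s) (s) (u)))) (k (g (f (u) (s)) (u)) (f (m (r (s) (s) (m (u) (u))) (u)) (g (s) (u))))) (r (f (u) (g (g (s) (u)) (r (s) (s) (u)))) (g (g (g (s) (u)) (k (s) (s))) (r (f (u) (s)) (f (u) (s)) (k (s) (s)))) (m (r (f (u) (s)) (g (s) (u)) (r (s) (s) (u))) (k (g (s) (u)) (f (u) (s))))))
3. (r (g (g (s) (k (f (u) (s)) (g (s) (u)))) (u)) (g (f (r (g (s) (u)) (f (u) (s)) (k (s) (s))) (g (f (u) (s)) (r (s) (s) (u)))) (k (g (f (u) (s)) (u)) (f (m (r (s) (s) (m (u) (u))) (u)) (g (s) (u))))) (r (f (u) (g (g (s) (u)) (r (s) (s) (u)))) (g (g (g (s) (u)) (k (s) (s))) (r (f (u) (s)) (f (u) (s)) (k (s) (s)))) (m (r (f (u) (s)) (g (s) (u)) (r (s) (s) (u))) (k (g (s) (u)) (f (u) (s))))))  →  (r (g (g (s) (k (f (u) (s)) (g (s) (u)))) (u)) (g (f (r (g (s) (u)) (f (u) (s)) (k (s) (s))) (g (f (u) (s)) (r (s) (s) (u)))) (k (g (f (u) (s)) (u)) (f (r (s) (s) (m (u) (u))) (g (s) (u))))) (r (f (u) (g (g (s) (u)) (r (s) (s) (u)))) (g (g (g (s) (u)) (k (s) (s))) (r (f (u) (s)) (f (u) (s)) (k (s) (s)))) (m (r (f (u) (s)) (g (s) (u)) (r (s) (s) (u))) (k (g (s) (u)) (f (u) (s))))))
4. (r (g (g (s) (k (f (u) (s)) (g (s) (u)))) (u)) (g (f (r (g (s) (u)) (f (u) (s)) (k (s) (s))) (g (f (u) (s)) (r (s) (s) (u)))) (k (g (f (u) (s)) (u)) (f (r (s) (s) (m (u) (u))) (g (s) (u))))) (r (f (u) (g (g (s) (u)) (r (s) (s) (u)))) (g (g (g (s) (u)) (k (s) (s))) (r (f (u) (s)) (f (u) (s)) (k (s) (s)))) (m (r (f (u) (s)) (g (s) (u)) (r (s) (s) (u))) (k (g (s) (u)) (f (u) (s))))))  →  (r (g (g (s) (k (f (u) (s)) (g (s) (u)))) (u)) (g (f (r (g (s) (u)) (f (u) (s)) (k (s) (s))) (g (f (u) (s)) (r (s) (s) (u)))) (k (g (f (u) (s)) (u)) (f (r (s) (s) (u)) (g (s) (u))))) (r (f (u) (g (g (s) (u)) (r (s) (s) (u)))) (g (g (g (s) (u)) (k (s) (s))) (r (f (u) (s)) (f (u) (s)) (k (s) (s)))) (m (r (f (u) (s)) (g (s) (u)) (r (s) (s) (u))) (k (g (s) (u)) (f (u) (s))))))


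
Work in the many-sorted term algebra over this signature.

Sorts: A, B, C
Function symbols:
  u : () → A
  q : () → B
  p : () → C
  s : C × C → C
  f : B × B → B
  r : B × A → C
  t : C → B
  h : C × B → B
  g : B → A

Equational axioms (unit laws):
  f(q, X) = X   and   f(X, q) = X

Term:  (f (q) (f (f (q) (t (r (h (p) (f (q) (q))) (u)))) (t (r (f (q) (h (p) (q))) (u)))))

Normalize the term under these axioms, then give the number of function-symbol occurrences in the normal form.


1. (f (q) (f (f (q) (t (r (h (p) (f (q) (q))) (u)))) (t (r (f (q) (h (p) (q))) (u)))))  →  (f (f (q) (t (r (h (p) (f (q) (q))) (u)))) (t (r (f (q) (h (p) (q))) (u))))
2. (f (f (q) (t (r (h (p) (f (q) (q))) (u)))) (t (r (f (q) (h (p) (q))) (u))))  →  (f (t (r (h (p) (f (q) (q))) (u))) (t (r (f (q) (h (p) (q))) (u))))
3. (f (t (r (h (p) (f (q) (q))) (u))) (t (r (f (q) (h (p) (q))) (u))))  →  (f (t (r (h (p) (q)) (u))) (t (r (f (q) (h (p) (q))) (u))))
4. (f (t (r (h (p) (q)) (u))) (t (r (f (q) (h (p) (q))) (u))))  →  (f (t (r (h (p) (q)) (u))) (t (r (h (p) (q)) (u))))
normal form: (f (t (r (h (p) (q)) (u))) (t (r (h (p) (q)) (u))))

size = 13


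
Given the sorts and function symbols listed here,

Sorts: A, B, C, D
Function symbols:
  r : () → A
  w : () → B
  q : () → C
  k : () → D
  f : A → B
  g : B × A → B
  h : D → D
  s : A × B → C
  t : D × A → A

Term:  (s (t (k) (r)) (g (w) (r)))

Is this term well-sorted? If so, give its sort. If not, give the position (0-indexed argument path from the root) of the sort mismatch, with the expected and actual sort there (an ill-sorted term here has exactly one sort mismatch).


    (k) : D
    (r) : A
  (t (k) (r)) : A
    (w) : B
    (r) : A
  (g (w) (r)) : B
(s (t (k) (r)) (g (w) (r))) : C

well-sorted; sort = C
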